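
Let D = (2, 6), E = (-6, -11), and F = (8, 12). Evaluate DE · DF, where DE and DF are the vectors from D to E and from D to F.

-150

DE = E − D = (-8, -17)
DF = F − D = (6, 6)
DE · DF = (-8)·6 + (-17)·6 = -48 - 102 = -150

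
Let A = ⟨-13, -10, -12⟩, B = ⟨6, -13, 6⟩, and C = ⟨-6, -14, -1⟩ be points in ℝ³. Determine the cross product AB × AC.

(39, -83, -55)

AB = (19, -3, 18)
AC = (7, -4, 11)
i: (-3)·11 - 18·(-4) = -33 - (-72) = 39
j: 18·7 - 19·11 = 126 - 209 = -83
k: 19·(-4) - (-3)·7 = -76 - (-21) = -55
AB × AC = (39, -83, -55)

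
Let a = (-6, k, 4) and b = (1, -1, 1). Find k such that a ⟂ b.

-2

a · b = (-6)·1 + k·(-1) + 4·1 = -2 - 1k
Set equal to 0: -1k = 2, so k = -2.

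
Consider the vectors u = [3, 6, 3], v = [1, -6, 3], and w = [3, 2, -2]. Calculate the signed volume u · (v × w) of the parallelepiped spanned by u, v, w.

144

v × w:
i: (-6)·(-2) - 3·2 = 12 - 6 = 6
j: 3·3 - 1·(-2) = 9 - (-2) = 11
k: 1·2 - (-6)·3 = 2 - (-18) = 20
v × w = (6, 11, 20)
u · (v × w) = 3·6 + 6·11 + 3·20 = 18 + 66 + 60 = 144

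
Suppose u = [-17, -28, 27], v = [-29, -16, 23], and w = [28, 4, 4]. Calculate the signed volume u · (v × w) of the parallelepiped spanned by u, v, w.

-9664

v × w:
i: (-16)·4 - 23·4 = -64 - 92 = -156
j: 23·28 - (-29)·4 = 644 - (-116) = 760
k: (-29)·4 - (-16)·28 = -116 - (-448) = 332
v × w = (-156, 760, 332)
u · (v × w) = (-17)·(-156) + (-28)·760 + 27·332 = 2652 - 21280 + 8964 = -9664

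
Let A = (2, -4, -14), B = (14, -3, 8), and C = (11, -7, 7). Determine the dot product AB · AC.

AB = B − A = (12, 1, 22)
AC = C − A = (9, -3, 21)
AB · AC = 12·9 + 1·(-3) + 22·21 = 108 - 3 + 462 = 567

567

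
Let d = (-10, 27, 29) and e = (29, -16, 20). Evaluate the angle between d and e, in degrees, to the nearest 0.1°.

95.2

d · e = (-10)·29 + 27·(-16) + 29·20 = -290 - 432 + 580 = -142
|d|² = 100 + 729 + 841 = 1670,  |d| = √1670 ≈ 40.865633
|e|² = 841 + 256 + 400 = 1497,  |e| = √1497 ≈ 38.691084
cos θ = -142 / (40.865633 · 38.691084) ≈ -0.08981
θ = arccos(-0.08981) ≈ 95.2°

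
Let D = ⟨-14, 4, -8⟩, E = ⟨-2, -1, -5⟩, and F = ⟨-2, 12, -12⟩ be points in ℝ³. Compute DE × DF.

(-4, 84, 156)

DE = (12, -5, 3)
DF = (12, 8, -4)
i: (-5)·(-4) - 3·8 = 20 - 24 = -4
j: 3·12 - 12·(-4) = 36 - (-48) = 84
k: 12·8 - (-5)·12 = 96 - (-60) = 156
DE × DF = (-4, 84, 156)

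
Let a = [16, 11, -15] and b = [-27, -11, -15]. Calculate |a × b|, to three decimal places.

i: 11·(-15) - (-15)·(-11) = -165 - 165 = -330
j: (-15)·(-27) - 16·(-15) = 405 - (-240) = 645
k: 16·(-11) - 11·(-27) = -176 - (-297) = 121
a × b = (-330, 645, 121)
|a × b| = √((-330)² + 645² + 121²) = √539566 ≈ 734.5516

734.552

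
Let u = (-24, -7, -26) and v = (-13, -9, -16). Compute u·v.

u · v = (-24)·(-13) + (-7)·(-9) + (-26)·(-16) = 312 + 63 + 416 = 791

791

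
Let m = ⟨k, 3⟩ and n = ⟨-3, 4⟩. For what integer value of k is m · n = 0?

m · n = k·(-3) + 3·4 = 12 - 3k
Set equal to 0: -3k = -12, so k = 4.

4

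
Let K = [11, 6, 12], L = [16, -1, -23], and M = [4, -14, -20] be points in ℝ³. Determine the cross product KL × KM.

(-476, 405, -149)

KL = (5, -7, -35)
KM = (-7, -20, -32)
i: (-7)·(-32) - (-35)·(-20) = 224 - 700 = -476
j: (-35)·(-7) - 5·(-32) = 245 - (-160) = 405
k: 5·(-20) - (-7)·(-7) = -100 - 49 = -149
KL × KM = (-476, 405, -149)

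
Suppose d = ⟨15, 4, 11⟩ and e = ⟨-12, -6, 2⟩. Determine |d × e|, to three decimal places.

i: 4·2 - 11·(-6) = 8 - (-66) = 74
j: 11·(-12) - 15·2 = -132 - 30 = -162
k: 15·(-6) - 4·(-12) = -90 - (-48) = -42
d × e = (74, -162, -42)
|d × e| = √(74² + (-162)² + (-42)²) = √33484 ≈ 182.9863

182.986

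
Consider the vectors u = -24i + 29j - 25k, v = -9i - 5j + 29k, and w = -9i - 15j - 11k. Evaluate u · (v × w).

v × w:
i: (-5)·(-11) - 29·(-15) = 55 - (-435) = 490
j: 29·(-9) - (-9)·(-11) = -261 - 99 = -360
k: (-9)·(-15) - (-5)·(-9) = 135 - 45 = 90
v × w = (490, -360, 90)
u · (v × w) = (-24)·490 + 29·(-360) + (-25)·90 = -11760 - 10440 - 2250 = -24450

-24450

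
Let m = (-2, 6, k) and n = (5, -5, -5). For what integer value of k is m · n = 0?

m · n = (-2)·5 + 6·(-5) + k·(-5) = -40 - 5k
Set equal to 0: -5k = 40, so k = -8.

-8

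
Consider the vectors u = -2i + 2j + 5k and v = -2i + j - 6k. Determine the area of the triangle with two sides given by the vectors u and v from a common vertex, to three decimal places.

13.937

i: 2·(-6) - 5·1 = -12 - 5 = -17
j: 5·(-2) - (-2)·(-6) = -10 - 12 = -22
k: (-2)·1 - 2·(-2) = -2 - (-4) = 2
u × v = (-17, -22, 2)
|u × v| = √((-17)² + (-22)² + 2²) = √777 ≈ 27.8747
area = ½ · 27.8747 ≈ 13.937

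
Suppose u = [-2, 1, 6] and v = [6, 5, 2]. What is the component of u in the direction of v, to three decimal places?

u · v = (-2)·6 + 1·5 + 6·2 = -12 + 5 + 12 = 5
|v| = √(36 + 25 + 4) = √65 ≈ 8.0623
comp_v u = 5 / √65 ≈ 0.620

0.620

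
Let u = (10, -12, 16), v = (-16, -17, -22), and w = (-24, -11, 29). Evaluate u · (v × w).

v × w:
i: (-17)·29 - (-22)·(-11) = -493 - 242 = -735
j: (-22)·(-24) - (-16)·29 = 528 - (-464) = 992
k: (-16)·(-11) - (-17)·(-24) = 176 - 408 = -232
v × w = (-735, 992, -232)
u · (v × w) = 10·(-735) + (-12)·992 + 16·(-232) = -7350 - 11904 - 3712 = -22966

-22966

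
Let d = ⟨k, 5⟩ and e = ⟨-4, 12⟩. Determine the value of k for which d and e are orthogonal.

d · e = k·(-4) + 5·12 = 60 - 4k
Set equal to 0: -4k = -60, so k = 15.

15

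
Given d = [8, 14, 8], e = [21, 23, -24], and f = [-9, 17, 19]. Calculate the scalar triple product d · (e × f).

e × f:
i: 23·19 - (-24)·17 = 437 - (-408) = 845
j: (-24)·(-9) - 21·19 = 216 - 399 = -183
k: 21·17 - 23·(-9) = 357 - (-207) = 564
e × f = (845, -183, 564)
d · (e × f) = 8·845 + 14·(-183) + 8·564 = 6760 - 2562 + 4512 = 8710

8710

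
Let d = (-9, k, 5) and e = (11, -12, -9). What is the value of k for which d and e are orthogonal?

d · e = (-9)·11 + k·(-12) + 5·(-9) = -144 - 12k
Set equal to 0: -12k = 144, so k = -12.

-12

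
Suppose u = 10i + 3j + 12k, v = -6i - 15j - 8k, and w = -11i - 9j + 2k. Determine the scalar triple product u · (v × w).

-2052

v × w:
i: (-15)·2 - (-8)·(-9) = -30 - 72 = -102
j: (-8)·(-11) - (-6)·2 = 88 - (-12) = 100
k: (-6)·(-9) - (-15)·(-11) = 54 - 165 = -111
v × w = (-102, 100, -111)
u · (v × w) = 10·(-102) + 3·100 + 12·(-111) = -1020 + 300 - 1332 = -2052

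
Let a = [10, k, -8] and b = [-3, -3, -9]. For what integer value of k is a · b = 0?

a · b = 10·(-3) + k·(-3) + (-8)·(-9) = 42 - 3k
Set equal to 0: -3k = -42, so k = 14.

14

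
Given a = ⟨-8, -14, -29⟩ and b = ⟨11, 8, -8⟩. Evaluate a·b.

32

a · b = (-8)·11 + (-14)·8 + (-29)·(-8) = -88 - 112 + 232 = 32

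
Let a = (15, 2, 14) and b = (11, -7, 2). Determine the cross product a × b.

(102, 124, -127)

i: 2·2 - 14·(-7) = 4 - (-98) = 102
j: 14·11 - 15·2 = 154 - 30 = 124
k: 15·(-7) - 2·11 = -105 - 22 = -127
a × b = (102, 124, -127)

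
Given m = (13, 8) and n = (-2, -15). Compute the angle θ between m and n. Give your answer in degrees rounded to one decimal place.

m · n = 13·(-2) + 8·(-15) = -26 - 120 = -146
|m|² = 169 + 64 = 233,  |m| = √233 ≈ 15.264338
|n|² = 4 + 225 = 229,  |n| = √229 ≈ 15.132746
cos θ = -146 / (15.264338 · 15.132746) ≈ -0.63206
θ = arccos(-0.63206) ≈ 129.2°

129.2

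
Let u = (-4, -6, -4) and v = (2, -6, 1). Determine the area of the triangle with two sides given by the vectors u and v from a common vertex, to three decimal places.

i: (-6)·1 - (-4)·(-6) = -6 - 24 = -30
j: (-4)·2 - (-4)·1 = -8 - (-4) = -4
k: (-4)·(-6) - (-6)·2 = 24 - (-12) = 36
u × v = (-30, -4, 36)
|u × v| = √((-30)² + (-4)² + 36²) = √2212 ≈ 47.0319
area = ½ · 47.0319 ≈ 23.516

23.516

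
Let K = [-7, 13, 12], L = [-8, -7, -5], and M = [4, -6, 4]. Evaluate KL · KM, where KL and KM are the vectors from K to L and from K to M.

505

KL = L − K = (-1, -20, -17)
KM = M − K = (11, -19, -8)
KL · KM = (-1)·11 + (-20)·(-19) + (-17)·(-8) = -11 + 380 + 136 = 505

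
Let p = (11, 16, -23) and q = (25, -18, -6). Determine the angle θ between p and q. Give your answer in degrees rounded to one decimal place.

p · q = 11·25 + 16·(-18) + (-23)·(-6) = 275 - 288 + 138 = 125
|p|² = 121 + 256 + 529 = 906,  |p| = √906 ≈ 30.099834
|q|² = 625 + 324 + 36 = 985,  |q| = √985 ≈ 31.384710
cos θ = 125 / (30.099834 · 31.384710) ≈ 0.13232
θ = arccos(0.13232) ≈ 82.4°

82.4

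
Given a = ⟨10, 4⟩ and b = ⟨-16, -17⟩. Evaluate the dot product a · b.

a · b = 10·(-16) + 4·(-17) = -160 - 68 = -228

-228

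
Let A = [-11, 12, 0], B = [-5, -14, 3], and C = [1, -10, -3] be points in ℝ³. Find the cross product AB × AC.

(144, 54, 180)

AB = (6, -26, 3)
AC = (12, -22, -3)
i: (-26)·(-3) - 3·(-22) = 78 - (-66) = 144
j: 3·12 - 6·(-3) = 36 - (-18) = 54
k: 6·(-22) - (-26)·12 = -132 - (-312) = 180
AB × AC = (144, 54, 180)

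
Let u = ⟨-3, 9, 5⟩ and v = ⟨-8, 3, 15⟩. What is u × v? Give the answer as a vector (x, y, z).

(120, 5, 63)

i: 9·15 - 5·3 = 135 - 15 = 120
j: 5·(-8) - (-3)·15 = -40 - (-45) = 5
k: (-3)·3 - 9·(-8) = -9 - (-72) = 63
u × v = (120, 5, 63)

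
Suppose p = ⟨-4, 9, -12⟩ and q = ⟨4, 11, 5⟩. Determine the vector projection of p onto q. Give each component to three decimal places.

(0.568, 1.562, 0.710)

p · q = (-4)·4 + 9·11 + (-12)·5 = -16 + 99 - 60 = 23
|q|² = 16 + 121 + 25 = 162
proj_q p = (23/162) · (4, 11, 5) ≈ (0.568, 1.562, 0.710)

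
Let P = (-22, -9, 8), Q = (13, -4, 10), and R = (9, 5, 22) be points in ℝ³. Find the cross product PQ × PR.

(42, -428, 335)

PQ = (35, 5, 2)
PR = (31, 14, 14)
i: 5·14 - 2·14 = 70 - 28 = 42
j: 2·31 - 35·14 = 62 - 490 = -428
k: 35·14 - 5·31 = 490 - 155 = 335
PQ × PR = (42, -428, 335)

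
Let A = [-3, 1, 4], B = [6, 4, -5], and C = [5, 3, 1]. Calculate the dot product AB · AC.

105

AB = B − A = (9, 3, -9)
AC = C − A = (8, 2, -3)
AB · AC = 9·8 + 3·2 + (-9)·(-3) = 72 + 6 + 27 = 105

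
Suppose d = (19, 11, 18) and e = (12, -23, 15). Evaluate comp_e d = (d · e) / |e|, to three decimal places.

8.176

d · e = 19·12 + 11·(-23) + 18·15 = 228 - 253 + 270 = 245
|e| = √(144 + 529 + 225) = √898 ≈ 29.9666
comp_e d = 245 / √898 ≈ 8.176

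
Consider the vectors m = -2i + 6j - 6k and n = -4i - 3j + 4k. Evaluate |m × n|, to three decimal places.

44.272

i: 6·4 - (-6)·(-3) = 24 - 18 = 6
j: (-6)·(-4) - (-2)·4 = 24 - (-8) = 32
k: (-2)·(-3) - 6·(-4) = 6 - (-24) = 30
m × n = (6, 32, 30)
|m × n| = √(6² + 32² + 30²) = √1960 ≈ 44.2719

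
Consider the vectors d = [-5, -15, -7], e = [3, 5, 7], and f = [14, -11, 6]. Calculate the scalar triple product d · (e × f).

-1014

e × f:
i: 5·6 - 7·(-11) = 30 - (-77) = 107
j: 7·14 - 3·6 = 98 - 18 = 80
k: 3·(-11) - 5·14 = -33 - 70 = -103
e × f = (107, 80, -103)
d · (e × f) = (-5)·107 + (-15)·80 + (-7)·(-103) = -535 - 1200 + 721 = -1014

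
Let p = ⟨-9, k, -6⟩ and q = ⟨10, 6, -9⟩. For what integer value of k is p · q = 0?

p · q = (-9)·10 + k·6 + (-6)·(-9) = -36 + 6k
Set equal to 0: 6k = 36, so k = 6.

6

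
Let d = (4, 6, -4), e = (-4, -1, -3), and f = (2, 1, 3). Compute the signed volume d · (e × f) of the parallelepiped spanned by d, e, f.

e × f:
i: (-1)·3 - (-3)·1 = -3 - (-3) = 0
j: (-3)·2 - (-4)·3 = -6 - (-12) = 6
k: (-4)·1 - (-1)·2 = -4 - (-2) = -2
e × f = (0, 6, -2)
d · (e × f) = 4·0 + 6·6 + (-4)·(-2) = 0 + 36 + 8 = 44

44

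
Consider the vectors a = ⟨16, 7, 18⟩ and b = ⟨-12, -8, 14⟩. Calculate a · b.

4

a · b = 16·(-12) + 7·(-8) + 18·14 = -192 - 56 + 252 = 4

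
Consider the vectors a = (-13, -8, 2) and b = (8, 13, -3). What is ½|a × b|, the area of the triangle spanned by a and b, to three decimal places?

53.754

i: (-8)·(-3) - 2·13 = 24 - 26 = -2
j: 2·8 - (-13)·(-3) = 16 - 39 = -23
k: (-13)·13 - (-8)·8 = -169 - (-64) = -105
a × b = (-2, -23, -105)
|a × b| = √((-2)² + (-23)² + (-105)²) = √11558 ≈ 107.5081
area = ½ · 107.5081 ≈ 53.754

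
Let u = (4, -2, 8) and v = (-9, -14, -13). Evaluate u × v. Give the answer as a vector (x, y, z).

i: (-2)·(-13) - 8·(-14) = 26 - (-112) = 138
j: 8·(-9) - 4·(-13) = -72 - (-52) = -20
k: 4·(-14) - (-2)·(-9) = -56 - 18 = -74
u × v = (138, -20, -74)

(138, -20, -74)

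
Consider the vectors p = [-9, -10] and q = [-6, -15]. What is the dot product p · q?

p · q = (-9)·(-6) + (-10)·(-15) = 54 + 150 = 204

204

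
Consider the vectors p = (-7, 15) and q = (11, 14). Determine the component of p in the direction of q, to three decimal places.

p · q = (-7)·11 + 15·14 = -77 + 210 = 133
|q| = √(121 + 196) = √317 ≈ 17.8045
comp_q p = 133 / √317 ≈ 7.470

7.470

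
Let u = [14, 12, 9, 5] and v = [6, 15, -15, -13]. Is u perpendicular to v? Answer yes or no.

no

u · v = 14·6 + 12·15 + 9·(-15) + 5·(-13) = 84 + 180 - 135 - 65 = 64
Nonzero, so the vectors are not orthogonal.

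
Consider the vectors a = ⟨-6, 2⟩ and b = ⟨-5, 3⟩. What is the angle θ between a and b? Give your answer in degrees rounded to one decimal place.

12.5

a · b = (-6)·(-5) + 2·3 = 30 + 6 = 36
|a|² = 36 + 4 = 40,  |a| = √40 ≈ 6.324555
|b|² = 25 + 9 = 34,  |b| = √34 ≈ 5.830952
cos θ = 36 / (6.324555 · 5.830952) ≈ 0.97619
θ = arccos(0.97619) ≈ 12.5°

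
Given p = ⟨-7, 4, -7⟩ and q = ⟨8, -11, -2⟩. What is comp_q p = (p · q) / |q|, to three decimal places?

p · q = (-7)·8 + 4·(-11) + (-7)·(-2) = -56 - 44 + 14 = -86
|q| = √(64 + 121 + 4) = √189 ≈ 13.7477
comp_q p = -86 / √189 ≈ -6.256

-6.256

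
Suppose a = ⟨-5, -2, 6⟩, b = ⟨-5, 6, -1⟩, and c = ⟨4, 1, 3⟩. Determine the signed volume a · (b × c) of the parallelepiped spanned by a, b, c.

-291

b × c:
i: 6·3 - (-1)·1 = 18 - (-1) = 19
j: (-1)·4 - (-5)·3 = -4 - (-15) = 11
k: (-5)·1 - 6·4 = -5 - 24 = -29
b × c = (19, 11, -29)
a · (b × c) = (-5)·19 + (-2)·11 + 6·(-29) = -95 - 22 - 174 = -291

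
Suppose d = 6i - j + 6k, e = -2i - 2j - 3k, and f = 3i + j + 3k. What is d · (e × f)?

9

e × f:
i: (-2)·3 - (-3)·1 = -6 - (-3) = -3
j: (-3)·3 - (-2)·3 = -9 - (-6) = -3
k: (-2)·1 - (-2)·3 = -2 - (-6) = 4
e × f = (-3, -3, 4)
d · (e × f) = 6·(-3) + (-1)·(-3) + 6·4 = -18 + 3 + 24 = 9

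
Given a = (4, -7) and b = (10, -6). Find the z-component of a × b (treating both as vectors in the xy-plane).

46

4·(-6) - (-7)·10 = -24 - (-70) = 46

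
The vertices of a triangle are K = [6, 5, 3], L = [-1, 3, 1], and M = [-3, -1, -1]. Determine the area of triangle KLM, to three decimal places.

13.153

KL = (-7, -2, -2),  KM = (-9, -6, -4)
i: (-2)·(-4) - (-2)·(-6) = 8 - 12 = -4
j: (-2)·(-9) - (-7)·(-4) = 18 - 28 = -10
k: (-7)·(-6) - (-2)·(-9) = 42 - 18 = 24
KL × KM = (-4, -10, 24)
|KL × KM| = √692 ≈ 26.3059
area = ½ · 26.3059 ≈ 13.153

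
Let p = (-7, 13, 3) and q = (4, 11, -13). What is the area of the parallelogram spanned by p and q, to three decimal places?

i: 13·(-13) - 3·11 = -169 - 33 = -202
j: 3·4 - (-7)·(-13) = 12 - 91 = -79
k: (-7)·11 - 13·4 = -77 - 52 = -129
p × q = (-202, -79, -129)
|p × q| = √((-202)² + (-79)² + (-129)²) = √63686 ≈ 252.3609

252.361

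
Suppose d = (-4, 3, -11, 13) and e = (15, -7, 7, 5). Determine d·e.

-93

d · e = (-4)·15 + 3·(-7) + (-11)·7 + 13·5 = -60 - 21 - 77 + 65 = -93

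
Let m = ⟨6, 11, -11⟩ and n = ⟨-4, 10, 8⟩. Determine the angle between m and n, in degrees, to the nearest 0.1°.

90.5

m · n = 6·(-4) + 11·10 + (-11)·8 = -24 + 110 - 88 = -2
|m|² = 36 + 121 + 121 = 278,  |m| = √278 ≈ 16.673332
|n|² = 16 + 100 + 64 = 180,  |n| = √180 ≈ 13.416408
cos θ = -2 / (16.673332 · 13.416408) ≈ -0.00894
θ = arccos(-0.00894) ≈ 90.5°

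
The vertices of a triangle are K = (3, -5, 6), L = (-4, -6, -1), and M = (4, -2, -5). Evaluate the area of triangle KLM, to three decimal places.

KL = (-7, -1, -7),  KM = (1, 3, -11)
i: (-1)·(-11) - (-7)·3 = 11 - (-21) = 32
j: (-7)·1 - (-7)·(-11) = -7 - 77 = -84
k: (-7)·3 - (-1)·1 = -21 - (-1) = -20
KL × KM = (32, -84, -20)
|KL × KM| = √8480 ≈ 92.0869
area = ½ · 92.0869 ≈ 46.043

46.043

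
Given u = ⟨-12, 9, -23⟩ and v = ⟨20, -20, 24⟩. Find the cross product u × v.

i: 9·24 - (-23)·(-20) = 216 - 460 = -244
j: (-23)·20 - (-12)·24 = -460 - (-288) = -172
k: (-12)·(-20) - 9·20 = 240 - 180 = 60
u × v = (-244, -172, 60)

(-244, -172, 60)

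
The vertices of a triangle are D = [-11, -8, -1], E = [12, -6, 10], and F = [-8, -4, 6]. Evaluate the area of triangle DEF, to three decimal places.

DE = (23, 2, 11),  DF = (3, 4, 7)
i: 2·7 - 11·4 = 14 - 44 = -30
j: 11·3 - 23·7 = 33 - 161 = -128
k: 23·4 - 2·3 = 92 - 6 = 86
DE × DF = (-30, -128, 86)
|DE × DF| = √24680 ≈ 157.0987
area = ½ · 157.0987 ≈ 78.549

78.549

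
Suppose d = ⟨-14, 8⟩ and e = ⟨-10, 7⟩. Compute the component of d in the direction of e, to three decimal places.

d · e = (-14)·(-10) + 8·7 = 140 + 56 = 196
|e| = √(100 + 49) = √149 ≈ 12.2066
comp_e d = 196 / √149 ≈ 16.057

16.057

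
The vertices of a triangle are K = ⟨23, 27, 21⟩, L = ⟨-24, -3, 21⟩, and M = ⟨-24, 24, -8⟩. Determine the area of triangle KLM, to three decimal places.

KL = (-47, -30, 0),  KM = (-47, -3, -29)
i: (-30)·(-29) - 0·(-3) = 870 - 0 = 870
j: 0·(-47) - (-47)·(-29) = 0 - 1363 = -1363
k: (-47)·(-3) - (-30)·(-47) = 141 - 1410 = -1269
KL × KM = (870, -1363, -1269)
|KL × KM| = √4225030 ≈ 2055.4878
area = ½ · 2055.4878 ≈ 1027.744

1027.744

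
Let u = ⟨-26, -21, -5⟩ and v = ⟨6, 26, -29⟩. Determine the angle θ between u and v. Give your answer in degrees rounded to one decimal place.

114.7

u · v = (-26)·6 + (-21)·26 + (-5)·(-29) = -156 - 546 + 145 = -557
|u|² = 676 + 441 + 25 = 1142,  |u| = √1142 ≈ 33.793490
|v|² = 36 + 676 + 841 = 1553,  |v| = √1553 ≈ 39.408121
cos θ = -557 / (33.793490 · 39.408121) ≈ -0.41825
θ = arccos(-0.41825) ≈ 114.7°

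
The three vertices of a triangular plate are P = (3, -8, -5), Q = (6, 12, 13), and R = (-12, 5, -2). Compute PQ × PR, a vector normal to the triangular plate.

(-174, -279, 339)

PQ = (3, 20, 18)
PR = (-15, 13, 3)
i: 20·3 - 18·13 = 60 - 234 = -174
j: 18·(-15) - 3·3 = -270 - 9 = -279
k: 3·13 - 20·(-15) = 39 - (-300) = 339
PQ × PR = (-174, -279, 339)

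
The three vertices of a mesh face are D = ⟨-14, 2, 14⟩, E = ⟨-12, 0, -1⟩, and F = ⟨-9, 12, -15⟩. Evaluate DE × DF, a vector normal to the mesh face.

(208, -17, 30)

DE = (2, -2, -15)
DF = (5, 10, -29)
i: (-2)·(-29) - (-15)·10 = 58 - (-150) = 208
j: (-15)·5 - 2·(-29) = -75 - (-58) = -17
k: 2·10 - (-2)·5 = 20 - (-10) = 30
DE × DF = (208, -17, 30)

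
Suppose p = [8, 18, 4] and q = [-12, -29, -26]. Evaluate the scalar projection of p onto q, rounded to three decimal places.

-17.715

p · q = 8·(-12) + 18·(-29) + 4·(-26) = -96 - 522 - 104 = -722
|q| = √(144 + 841 + 676) = √1661 ≈ 40.7554
comp_q p = -722 / √1661 ≈ -17.715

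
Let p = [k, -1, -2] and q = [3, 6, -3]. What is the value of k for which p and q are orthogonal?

p · q = k·3 + (-1)·6 + (-2)·(-3) = 0 + 3k
Set equal to 0: 3k = 0, so k = 0.

0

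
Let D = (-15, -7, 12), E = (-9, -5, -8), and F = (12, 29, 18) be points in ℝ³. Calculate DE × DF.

(732, -576, 162)

DE = (6, 2, -20)
DF = (27, 36, 6)
i: 2·6 - (-20)·36 = 12 - (-720) = 732
j: (-20)·27 - 6·6 = -540 - 36 = -576
k: 6·36 - 2·27 = 216 - 54 = 162
DE × DF = (732, -576, 162)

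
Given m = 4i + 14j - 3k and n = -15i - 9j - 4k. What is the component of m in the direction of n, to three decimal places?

m · n = 4·(-15) + 14·(-9) + (-3)·(-4) = -60 - 126 + 12 = -174
|n| = √(225 + 81 + 16) = √322 ≈ 17.9444
comp_n m = -174 / √322 ≈ -9.697

-9.697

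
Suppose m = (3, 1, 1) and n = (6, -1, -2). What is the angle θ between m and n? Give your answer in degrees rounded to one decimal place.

m · n = 3·6 + 1·(-1) + 1·(-2) = 18 - 1 - 2 = 15
|m|² = 9 + 1 + 1 = 11,  |m| = √11 ≈ 3.316625
|n|² = 36 + 1 + 4 = 41,  |n| = √41 ≈ 6.403124
cos θ = 15 / (3.316625 · 6.403124) ≈ 0.70632
θ = arccos(0.70632) ≈ 45.1°

45.1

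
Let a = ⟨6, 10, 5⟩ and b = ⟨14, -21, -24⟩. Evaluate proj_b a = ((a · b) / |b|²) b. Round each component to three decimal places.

(-2.839, 4.259, 4.867)

a · b = 6·14 + 10·(-21) + 5·(-24) = 84 - 210 - 120 = -246
|b|² = 196 + 441 + 576 = 1213
proj_b a = (-246/1213) · (14, -21, -24) ≈ (-2.839, 4.259, 4.867)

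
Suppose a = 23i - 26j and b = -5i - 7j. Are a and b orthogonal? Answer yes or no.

a · b = 23·(-5) + (-26)·(-7) = -115 + 182 = 67
Nonzero, so the vectors are not orthogonal.

no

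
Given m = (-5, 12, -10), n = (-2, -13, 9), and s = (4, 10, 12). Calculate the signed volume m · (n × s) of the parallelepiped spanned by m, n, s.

n × s:
i: (-13)·12 - 9·10 = -156 - 90 = -246
j: 9·4 - (-2)·12 = 36 - (-24) = 60
k: (-2)·10 - (-13)·4 = -20 - (-52) = 32
n × s = (-246, 60, 32)
m · (n × s) = (-5)·(-246) + 12·60 + (-10)·32 = 1230 + 720 - 320 = 1630

1630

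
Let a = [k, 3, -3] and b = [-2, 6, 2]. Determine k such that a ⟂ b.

a · b = k·(-2) + 3·6 + (-3)·2 = 12 - 2k
Set equal to 0: -2k = -12, so k = 6.

6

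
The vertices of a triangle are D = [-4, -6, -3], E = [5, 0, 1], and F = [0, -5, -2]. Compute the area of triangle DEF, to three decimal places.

DE = (9, 6, 4),  DF = (4, 1, 1)
i: 6·1 - 4·1 = 6 - 4 = 2
j: 4·4 - 9·1 = 16 - 9 = 7
k: 9·1 - 6·4 = 9 - 24 = -15
DE × DF = (2, 7, -15)
|DE × DF| = √278 ≈ 16.6733
area = ½ · 16.6733 ≈ 8.337

8.337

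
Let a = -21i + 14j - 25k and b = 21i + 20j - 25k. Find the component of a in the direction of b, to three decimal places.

12.119

a · b = (-21)·21 + 14·20 + (-25)·(-25) = -441 + 280 + 625 = 464
|b| = √(441 + 400 + 625) = √1466 ≈ 38.2884
comp_b a = 464 / √1466 ≈ 12.119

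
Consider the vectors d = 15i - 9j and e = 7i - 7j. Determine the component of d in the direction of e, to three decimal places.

d · e = 15·7 + (-9)·(-7) = 105 + 63 = 168
|e| = √(49 + 49) = √98 ≈ 9.8995
comp_e d = 168 / √98 ≈ 16.971

16.971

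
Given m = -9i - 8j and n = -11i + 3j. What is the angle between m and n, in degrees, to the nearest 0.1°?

m · n = (-9)·(-11) + (-8)·3 = 99 - 24 = 75
|m|² = 81 + 64 = 145,  |m| = √145 ≈ 12.041595
|n|² = 121 + 9 = 130,  |n| = √130 ≈ 11.401754
cos θ = 75 / (12.041595 · 11.401754) ≈ 0.54627
θ = arccos(0.54627) ≈ 56.9°

56.9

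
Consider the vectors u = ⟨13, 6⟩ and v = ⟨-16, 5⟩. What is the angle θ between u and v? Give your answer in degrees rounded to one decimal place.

u · v = 13·(-16) + 6·5 = -208 + 30 = -178
|u|² = 169 + 36 = 205,  |u| = √205 ≈ 14.317821
|v|² = 256 + 25 = 281,  |v| = √281 ≈ 16.763055
cos θ = -178 / (14.317821 · 16.763055) ≈ -0.74163
θ = arccos(-0.74163) ≈ 137.9°

137.9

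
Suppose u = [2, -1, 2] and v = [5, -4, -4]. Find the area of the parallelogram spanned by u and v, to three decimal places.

21.840

i: (-1)·(-4) - 2·(-4) = 4 - (-8) = 12
j: 2·5 - 2·(-4) = 10 - (-8) = 18
k: 2·(-4) - (-1)·5 = -8 - (-5) = -3
u × v = (12, 18, -3)
|u × v| = √(12² + 18² + (-3)²) = √477 ≈ 21.8403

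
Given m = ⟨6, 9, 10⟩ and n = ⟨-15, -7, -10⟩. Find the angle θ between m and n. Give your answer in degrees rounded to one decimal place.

152.6

m · n = 6·(-15) + 9·(-7) + 10·(-10) = -90 - 63 - 100 = -253
|m|² = 36 + 81 + 100 = 217,  |m| = √217 ≈ 14.730920
|n|² = 225 + 49 + 100 = 374,  |n| = √374 ≈ 19.339080
cos θ = -253 / (14.730920 · 19.339080) ≈ -0.88809
θ = arccos(-0.88809) ≈ 152.6°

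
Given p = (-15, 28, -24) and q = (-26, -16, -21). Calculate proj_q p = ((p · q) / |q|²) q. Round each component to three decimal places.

(-8.446, -5.197, -6.822)

p · q = (-15)·(-26) + 28·(-16) + (-24)·(-21) = 390 - 448 + 504 = 446
|q|² = 676 + 256 + 441 = 1373
proj_q p = (446/1373) · (-26, -16, -21) ≈ (-8.446, -5.197, -6.822)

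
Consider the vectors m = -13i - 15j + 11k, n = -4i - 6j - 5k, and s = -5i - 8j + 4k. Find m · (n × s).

239

n × s:
i: (-6)·4 - (-5)·(-8) = -24 - 40 = -64
j: (-5)·(-5) - (-4)·4 = 25 - (-16) = 41
k: (-4)·(-8) - (-6)·(-5) = 32 - 30 = 2
n × s = (-64, 41, 2)
m · (n × s) = (-13)·(-64) + (-15)·41 + 11·2 = 832 - 615 + 22 = 239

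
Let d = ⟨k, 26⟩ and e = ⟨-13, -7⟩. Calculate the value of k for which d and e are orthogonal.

d · e = k·(-13) + 26·(-7) = -182 - 13k
Set equal to 0: -13k = 182, so k = -14.

-14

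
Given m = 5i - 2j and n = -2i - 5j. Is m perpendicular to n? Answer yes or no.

m · n = 5·(-2) + (-2)·(-5) = -10 + 10 = 0
Zero, so the vectors are orthogonal.

yes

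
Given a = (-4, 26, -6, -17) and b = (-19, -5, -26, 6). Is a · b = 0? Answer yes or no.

yes

a · b = (-4)·(-19) + 26·(-5) + (-6)·(-26) + (-17)·6 = 76 - 130 + 156 - 102 = 0
Zero, so the vectors are orthogonal.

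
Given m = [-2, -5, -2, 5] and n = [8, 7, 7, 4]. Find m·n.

-45

m · n = (-2)·8 + (-5)·7 + (-2)·7 + 5·4 = -16 - 35 - 14 + 20 = -45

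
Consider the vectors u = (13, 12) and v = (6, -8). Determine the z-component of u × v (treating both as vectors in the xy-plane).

13·(-8) - 12·6 = -104 - 72 = -176

-176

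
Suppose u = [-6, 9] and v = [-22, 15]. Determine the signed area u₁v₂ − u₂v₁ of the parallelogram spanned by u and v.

(-6)·15 - 9·(-22) = -90 - (-198) = 108

108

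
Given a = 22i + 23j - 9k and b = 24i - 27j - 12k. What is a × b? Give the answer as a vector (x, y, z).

(-519, 48, -1146)

i: 23·(-12) - (-9)·(-27) = -276 - 243 = -519
j: (-9)·24 - 22·(-12) = -216 - (-264) = 48
k: 22·(-27) - 23·24 = -594 - 552 = -1146
a × b = (-519, 48, -1146)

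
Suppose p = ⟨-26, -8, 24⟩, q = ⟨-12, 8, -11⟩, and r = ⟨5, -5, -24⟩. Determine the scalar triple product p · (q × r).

9646

q × r:
i: 8·(-24) - (-11)·(-5) = -192 - 55 = -247
j: (-11)·5 - (-12)·(-24) = -55 - 288 = -343
k: (-12)·(-5) - 8·5 = 60 - 40 = 20
q × r = (-247, -343, 20)
p · (q × r) = (-26)·(-247) + (-8)·(-343) + 24·20 = 6422 + 2744 + 480 = 9646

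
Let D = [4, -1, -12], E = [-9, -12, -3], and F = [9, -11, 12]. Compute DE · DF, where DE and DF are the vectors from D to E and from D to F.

261

DE = E − D = (-13, -11, 9)
DF = F − D = (5, -10, 24)
DE · DF = (-13)·5 + (-11)·(-10) + 9·24 = -65 + 110 + 216 = 261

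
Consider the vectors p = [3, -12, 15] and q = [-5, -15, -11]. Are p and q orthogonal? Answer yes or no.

p · q = 3·(-5) + (-12)·(-15) + 15·(-11) = -15 + 180 - 165 = 0
Zero, so the vectors are orthogonal.

yes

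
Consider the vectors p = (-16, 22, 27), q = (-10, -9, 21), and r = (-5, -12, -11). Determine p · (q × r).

-8321

q × r:
i: (-9)·(-11) - 21·(-12) = 99 - (-252) = 351
j: 21·(-5) - (-10)·(-11) = -105 - 110 = -215
k: (-10)·(-12) - (-9)·(-5) = 120 - 45 = 75
q × r = (351, -215, 75)
p · (q × r) = (-16)·351 + 22·(-215) + 27·75 = -5616 - 4730 + 2025 = -8321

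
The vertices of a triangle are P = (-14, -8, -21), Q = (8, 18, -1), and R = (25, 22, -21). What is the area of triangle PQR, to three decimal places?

PQ = (22, 26, 20),  PR = (39, 30, 0)
i: 26·0 - 20·30 = 0 - 600 = -600
j: 20·39 - 22·0 = 780 - 0 = 780
k: 22·30 - 26·39 = 660 - 1014 = -354
PQ × PR = (-600, 780, -354)
|PQ × PR| = √1093716 ≈ 1045.8088
area = ½ · 1045.8088 ≈ 522.904

522.904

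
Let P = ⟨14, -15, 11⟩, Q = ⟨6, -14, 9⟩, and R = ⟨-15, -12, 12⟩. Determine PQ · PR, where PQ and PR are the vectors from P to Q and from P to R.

233

PQ = Q − P = (-8, 1, -2)
PR = R − P = (-29, 3, 1)
PQ · PR = (-8)·(-29) + 1·3 + (-2)·1 = 232 + 3 - 2 = 233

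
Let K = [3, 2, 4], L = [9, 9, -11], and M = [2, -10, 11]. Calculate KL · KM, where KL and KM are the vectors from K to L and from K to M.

KL = L − K = (6, 7, -15)
KM = M − K = (-1, -12, 7)
KL · KM = 6·(-1) + 7·(-12) + (-15)·7 = -6 - 84 - 105 = -195

-195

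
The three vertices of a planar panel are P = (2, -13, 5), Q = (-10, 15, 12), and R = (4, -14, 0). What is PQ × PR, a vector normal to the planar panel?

(-133, -46, -44)

PQ = (-12, 28, 7)
PR = (2, -1, -5)
i: 28·(-5) - 7·(-1) = -140 - (-7) = -133
j: 7·2 - (-12)·(-5) = 14 - 60 = -46
k: (-12)·(-1) - 28·2 = 12 - 56 = -44
PQ × PR = (-133, -46, -44)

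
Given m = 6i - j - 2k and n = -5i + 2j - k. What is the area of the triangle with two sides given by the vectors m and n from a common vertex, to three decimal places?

i: (-1)·(-1) - (-2)·2 = 1 - (-4) = 5
j: (-2)·(-5) - 6·(-1) = 10 - (-6) = 16
k: 6·2 - (-1)·(-5) = 12 - 5 = 7
m × n = (5, 16, 7)
|m × n| = √(5² + 16² + 7²) = √330 ≈ 18.1659
area = ½ · 18.1659 ≈ 9.083

9.083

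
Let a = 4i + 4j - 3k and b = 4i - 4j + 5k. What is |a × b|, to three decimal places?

45.957

i: 4·5 - (-3)·(-4) = 20 - 12 = 8
j: (-3)·4 - 4·5 = -12 - 20 = -32
k: 4·(-4) - 4·4 = -16 - 16 = -32
a × b = (8, -32, -32)
|a × b| = √(8² + (-32)² + (-32)²) = √2112 ≈ 45.9565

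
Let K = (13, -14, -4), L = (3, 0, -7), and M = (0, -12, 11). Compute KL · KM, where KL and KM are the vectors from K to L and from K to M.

113

KL = L − K = (-10, 14, -3)
KM = M − K = (-13, 2, 15)
KL · KM = (-10)·(-13) + 14·2 + (-3)·15 = 130 + 28 - 45 = 113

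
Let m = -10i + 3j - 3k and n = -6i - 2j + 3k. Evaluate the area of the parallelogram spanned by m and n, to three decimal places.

61.294

i: 3·3 - (-3)·(-2) = 9 - 6 = 3
j: (-3)·(-6) - (-10)·3 = 18 - (-30) = 48
k: (-10)·(-2) - 3·(-6) = 20 - (-18) = 38
m × n = (3, 48, 38)
|m × n| = √(3² + 48² + 38²) = √3757 ≈ 61.2944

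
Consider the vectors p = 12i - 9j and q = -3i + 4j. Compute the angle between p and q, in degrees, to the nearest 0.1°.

163.7

p · q = 12·(-3) + (-9)·4 = -36 - 36 = -72
|p|² = 144 + 81 = 225,  |p| = √225 ≈ 15.000000
|q|² = 9 + 16 = 25,  |q| = √25 ≈ 5.000000
cos θ = -72 / (15.000000 · 5.000000) ≈ -0.96000
θ = arccos(-0.96000) ≈ 163.7°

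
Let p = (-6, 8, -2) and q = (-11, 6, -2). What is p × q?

(-4, 10, 52)

i: 8·(-2) - (-2)·6 = -16 - (-12) = -4
j: (-2)·(-11) - (-6)·(-2) = 22 - 12 = 10
k: (-6)·6 - 8·(-11) = -36 - (-88) = 52
p × q = (-4, 10, 52)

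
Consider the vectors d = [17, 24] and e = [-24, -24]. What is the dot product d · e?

-984

d · e = 17·(-24) + 24·(-24) = -408 - 576 = -984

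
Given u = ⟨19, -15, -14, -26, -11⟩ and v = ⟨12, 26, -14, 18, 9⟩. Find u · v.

u · v = 19·12 + (-15)·26 + (-14)·(-14) + (-26)·18 + (-11)·9 = 228 - 390 + 196 - 468 - 99 = -533

-533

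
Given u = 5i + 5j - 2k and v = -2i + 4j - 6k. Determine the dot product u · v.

u · v = 5·(-2) + 5·4 + (-2)·(-6) = -10 + 20 + 12 = 22

22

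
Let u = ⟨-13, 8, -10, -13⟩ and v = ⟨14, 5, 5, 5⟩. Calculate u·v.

-257

u · v = (-13)·14 + 8·5 + (-10)·5 + (-13)·5 = -182 + 40 - 50 - 65 = -257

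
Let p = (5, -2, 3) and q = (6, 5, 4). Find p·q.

p · q = 5·6 + (-2)·5 + 3·4 = 30 - 10 + 12 = 32

32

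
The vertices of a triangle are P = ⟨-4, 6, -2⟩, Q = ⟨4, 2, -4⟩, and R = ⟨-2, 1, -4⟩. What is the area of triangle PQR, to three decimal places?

17.117

PQ = (8, -4, -2),  PR = (2, -5, -2)
i: (-4)·(-2) - (-2)·(-5) = 8 - 10 = -2
j: (-2)·2 - 8·(-2) = -4 - (-16) = 12
k: 8·(-5) - (-4)·2 = -40 - (-8) = -32
PQ × PR = (-2, 12, -32)
|PQ × PR| = √1172 ≈ 34.2345
area = ½ · 34.2345 ≈ 17.117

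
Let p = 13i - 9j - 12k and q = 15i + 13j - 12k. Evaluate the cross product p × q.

(264, -24, 304)

i: (-9)·(-12) - (-12)·13 = 108 - (-156) = 264
j: (-12)·15 - 13·(-12) = -180 - (-156) = -24
k: 13·13 - (-9)·15 = 169 - (-135) = 304
p × q = (264, -24, 304)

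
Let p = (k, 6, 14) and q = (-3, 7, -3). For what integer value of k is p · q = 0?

0

p · q = k·(-3) + 6·7 + 14·(-3) = 0 - 3k
Set equal to 0: -3k = 0, so k = 0.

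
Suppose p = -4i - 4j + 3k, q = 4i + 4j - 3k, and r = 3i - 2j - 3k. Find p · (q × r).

q × r:
i: 4·(-3) - (-3)·(-2) = -12 - 6 = -18
j: (-3)·3 - 4·(-3) = -9 - (-12) = 3
k: 4·(-2) - 4·3 = -8 - 12 = -20
q × r = (-18, 3, -20)
p · (q × r) = (-4)·(-18) + (-4)·3 + 3·(-20) = 72 - 12 - 60 = 0

0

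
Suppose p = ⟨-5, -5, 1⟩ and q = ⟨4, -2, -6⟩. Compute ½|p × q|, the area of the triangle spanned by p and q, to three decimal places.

25.495

i: (-5)·(-6) - 1·(-2) = 30 - (-2) = 32
j: 1·4 - (-5)·(-6) = 4 - 30 = -26
k: (-5)·(-2) - (-5)·4 = 10 - (-20) = 30
p × q = (32, -26, 30)
|p × q| = √(32² + (-26)² + 30²) = √2600 ≈ 50.9902
area = ½ · 50.9902 ≈ 25.495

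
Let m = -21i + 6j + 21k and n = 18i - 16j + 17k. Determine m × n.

i: 6·17 - 21·(-16) = 102 - (-336) = 438
j: 21·18 - (-21)·17 = 378 - (-357) = 735
k: (-21)·(-16) - 6·18 = 336 - 108 = 228
m × n = (438, 735, 228)

(438, 735, 228)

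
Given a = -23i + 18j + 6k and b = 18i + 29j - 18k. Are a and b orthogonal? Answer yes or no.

a · b = (-23)·18 + 18·29 + 6·(-18) = -414 + 522 - 108 = 0
Zero, so the vectors are orthogonal.

yes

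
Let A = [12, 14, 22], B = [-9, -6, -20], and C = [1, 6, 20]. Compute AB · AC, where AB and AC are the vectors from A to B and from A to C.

AB = B − A = (-21, -20, -42)
AC = C − A = (-11, -8, -2)
AB · AC = (-21)·(-11) + (-20)·(-8) + (-42)·(-2) = 231 + 160 + 84 = 475

475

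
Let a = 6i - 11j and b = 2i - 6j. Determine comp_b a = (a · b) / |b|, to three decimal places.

a · b = 6·2 + (-11)·(-6) = 12 + 66 = 78
|b| = √(4 + 36) = √40 ≈ 6.3246
comp_b a = 78 / √40 ≈ 12.333

12.333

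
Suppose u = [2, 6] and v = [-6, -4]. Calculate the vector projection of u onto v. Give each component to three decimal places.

(4.154, 2.769)

u · v = 2·(-6) + 6·(-4) = -12 - 24 = -36
|v|² = 36 + 16 = 52
proj_v u = (-36/52) · (-6, -4) ≈ (4.154, 2.769)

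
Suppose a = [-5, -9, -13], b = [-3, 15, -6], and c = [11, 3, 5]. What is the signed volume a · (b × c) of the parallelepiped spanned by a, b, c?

b × c:
i: 15·5 - (-6)·3 = 75 - (-18) = 93
j: (-6)·11 - (-3)·5 = -66 - (-15) = -51
k: (-3)·3 - 15·11 = -9 - 165 = -174
b × c = (93, -51, -174)
a · (b × c) = (-5)·93 + (-9)·(-51) + (-13)·(-174) = -465 + 459 + 2262 = 2256

2256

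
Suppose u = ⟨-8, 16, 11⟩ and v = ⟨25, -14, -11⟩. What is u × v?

(-22, 187, -288)

i: 16·(-11) - 11·(-14) = -176 - (-154) = -22
j: 11·25 - (-8)·(-11) = 275 - 88 = 187
k: (-8)·(-14) - 16·25 = 112 - 400 = -288
u × v = (-22, 187, -288)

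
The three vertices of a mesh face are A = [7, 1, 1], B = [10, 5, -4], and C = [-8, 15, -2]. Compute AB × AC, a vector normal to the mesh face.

(58, 84, 102)

AB = (3, 4, -5)
AC = (-15, 14, -3)
i: 4·(-3) - (-5)·14 = -12 - (-70) = 58
j: (-5)·(-15) - 3·(-3) = 75 - (-9) = 84
k: 3·14 - 4·(-15) = 42 - (-60) = 102
AB × AC = (58, 84, 102)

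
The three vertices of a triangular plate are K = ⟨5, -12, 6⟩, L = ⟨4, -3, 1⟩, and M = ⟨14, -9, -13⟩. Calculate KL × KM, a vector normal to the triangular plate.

(-156, -64, -84)

KL = (-1, 9, -5)
KM = (9, 3, -19)
i: 9·(-19) - (-5)·3 = -171 - (-15) = -156
j: (-5)·9 - (-1)·(-19) = -45 - 19 = -64
k: (-1)·3 - 9·9 = -3 - 81 = -84
KL × KM = (-156, -64, -84)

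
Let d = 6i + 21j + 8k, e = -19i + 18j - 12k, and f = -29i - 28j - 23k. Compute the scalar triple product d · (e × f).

e × f:
i: 18·(-23) - (-12)·(-28) = -414 - 336 = -750
j: (-12)·(-29) - (-19)·(-23) = 348 - 437 = -89
k: (-19)·(-28) - 18·(-29) = 532 - (-522) = 1054
e × f = (-750, -89, 1054)
d · (e × f) = 6·(-750) + 21·(-89) + 8·1054 = -4500 - 1869 + 8432 = 2063

2063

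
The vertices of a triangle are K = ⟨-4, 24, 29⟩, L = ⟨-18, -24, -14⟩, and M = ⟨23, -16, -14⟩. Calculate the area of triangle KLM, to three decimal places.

1291.437

KL = (-14, -48, -43),  KM = (27, -40, -43)
i: (-48)·(-43) - (-43)·(-40) = 2064 - 1720 = 344
j: (-43)·27 - (-14)·(-43) = -1161 - 602 = -1763
k: (-14)·(-40) - (-48)·27 = 560 - (-1296) = 1856
KL × KM = (344, -1763, 1856)
|KL × KM| = √6671241 ≈ 2582.8746
area = ½ · 2582.8746 ≈ 1291.437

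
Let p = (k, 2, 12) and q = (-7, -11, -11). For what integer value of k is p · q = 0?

-22

p · q = k·(-7) + 2·(-11) + 12·(-11) = -154 - 7k
Set equal to 0: -7k = 154, so k = -22.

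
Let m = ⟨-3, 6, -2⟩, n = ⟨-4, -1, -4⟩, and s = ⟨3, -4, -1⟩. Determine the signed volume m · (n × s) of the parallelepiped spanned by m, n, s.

-89

n × s:
i: (-1)·(-1) - (-4)·(-4) = 1 - 16 = -15
j: (-4)·3 - (-4)·(-1) = -12 - 4 = -16
k: (-4)·(-4) - (-1)·3 = 16 - (-3) = 19
n × s = (-15, -16, 19)
m · (n × s) = (-3)·(-15) + 6·(-16) + (-2)·19 = 45 - 96 - 38 = -89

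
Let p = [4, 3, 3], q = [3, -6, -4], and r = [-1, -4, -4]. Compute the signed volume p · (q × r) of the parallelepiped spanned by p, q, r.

q × r:
i: (-6)·(-4) - (-4)·(-4) = 24 - 16 = 8
j: (-4)·(-1) - 3·(-4) = 4 - (-12) = 16
k: 3·(-4) - (-6)·(-1) = -12 - 6 = -18
q × r = (8, 16, -18)
p · (q × r) = 4·8 + 3·16 + 3·(-18) = 32 + 48 - 54 = 26

26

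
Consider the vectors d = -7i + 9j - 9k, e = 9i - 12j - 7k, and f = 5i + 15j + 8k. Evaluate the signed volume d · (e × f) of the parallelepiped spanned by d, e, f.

e × f:
i: (-12)·8 - (-7)·15 = -96 - (-105) = 9
j: (-7)·5 - 9·8 = -35 - 72 = -107
k: 9·15 - (-12)·5 = 135 - (-60) = 195
e × f = (9, -107, 195)
d · (e × f) = (-7)·9 + 9·(-107) + (-9)·195 = -63 - 963 - 1755 = -2781

-2781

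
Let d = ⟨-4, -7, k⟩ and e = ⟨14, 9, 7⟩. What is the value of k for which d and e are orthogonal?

d · e = (-4)·14 + (-7)·9 + k·7 = -119 + 7k
Set equal to 0: 7k = 119, so k = 17.

17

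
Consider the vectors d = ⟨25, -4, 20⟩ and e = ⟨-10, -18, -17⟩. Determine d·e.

-518

d · e = 25·(-10) + (-4)·(-18) + 20·(-17) = -250 + 72 - 340 = -518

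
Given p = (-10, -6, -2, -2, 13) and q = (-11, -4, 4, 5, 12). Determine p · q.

p · q = (-10)·(-11) + (-6)·(-4) + (-2)·4 + (-2)·5 + 13·12 = 110 + 24 - 8 - 10 + 156 = 272

272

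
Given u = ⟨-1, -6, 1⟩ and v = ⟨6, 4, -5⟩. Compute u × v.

(26, 1, 32)

i: (-6)·(-5) - 1·4 = 30 - 4 = 26
j: 1·6 - (-1)·(-5) = 6 - 5 = 1
k: (-1)·4 - (-6)·6 = -4 - (-36) = 32
u × v = (26, 1, 32)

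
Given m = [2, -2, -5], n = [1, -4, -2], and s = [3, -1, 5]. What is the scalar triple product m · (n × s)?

-77

n × s:
i: (-4)·5 - (-2)·(-1) = -20 - 2 = -22
j: (-2)·3 - 1·5 = -6 - 5 = -11
k: 1·(-1) - (-4)·3 = -1 - (-12) = 11
n × s = (-22, -11, 11)
m · (n × s) = 2·(-22) + (-2)·(-11) + (-5)·11 = -44 + 22 - 55 = -77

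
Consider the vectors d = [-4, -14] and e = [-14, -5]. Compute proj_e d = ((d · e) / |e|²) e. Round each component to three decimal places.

(-7.982, -2.851)

d · e = (-4)·(-14) + (-14)·(-5) = 56 + 70 = 126
|e|² = 196 + 25 = 221
proj_e d = (126/221) · (-14, -5) ≈ (-7.982, -2.851)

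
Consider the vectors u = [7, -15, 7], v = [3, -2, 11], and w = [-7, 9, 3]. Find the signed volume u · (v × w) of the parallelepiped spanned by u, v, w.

646

v × w:
i: (-2)·3 - 11·9 = -6 - 99 = -105
j: 11·(-7) - 3·3 = -77 - 9 = -86
k: 3·9 - (-2)·(-7) = 27 - 14 = 13
v × w = (-105, -86, 13)
u · (v × w) = 7·(-105) + (-15)·(-86) + 7·13 = -735 + 1290 + 91 = 646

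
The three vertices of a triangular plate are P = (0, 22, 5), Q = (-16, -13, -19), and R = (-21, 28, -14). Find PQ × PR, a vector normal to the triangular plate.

(809, 200, -831)

PQ = (-16, -35, -24)
PR = (-21, 6, -19)
i: (-35)·(-19) - (-24)·6 = 665 - (-144) = 809
j: (-24)·(-21) - (-16)·(-19) = 504 - 304 = 200
k: (-16)·6 - (-35)·(-21) = -96 - 735 = -831
PQ × PR = (809, 200, -831)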